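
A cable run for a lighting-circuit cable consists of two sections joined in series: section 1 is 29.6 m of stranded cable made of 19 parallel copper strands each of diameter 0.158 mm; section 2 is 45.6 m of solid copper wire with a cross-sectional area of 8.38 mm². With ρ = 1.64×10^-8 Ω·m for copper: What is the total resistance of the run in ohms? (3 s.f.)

Section 1: A_strand = π(7.9000e-05)² = 1.961e-08 m²; R₁ = ρL/(N·A_s) = (1.64×10^-8)(29.6)/(19×1.961e-08) = 1.303 Ω
Section 2: A = 8.38 mm² = 8.380e-06 m²
R₂ = (1.64×10^-8)(45.6)/(8.380e-06) = 0.08924 Ω
R = R₁ + R₂ = 1.39 Ω

1.39 Ω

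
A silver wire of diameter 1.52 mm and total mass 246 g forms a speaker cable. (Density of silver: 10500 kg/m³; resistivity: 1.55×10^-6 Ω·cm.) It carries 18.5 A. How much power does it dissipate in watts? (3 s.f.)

37.7 W

ρ = 1.55×10^-6 Ω·cm = 1.55×10^-8 Ω·m
A = π(d/2)² = π(7.6000e-04 m)² = 1.8146e-06 m²
L = m/(density·A) = 0.246/(10500×1.8146e-06) = 12.91 m
R = ρL/A = (1.55×10^-8)(12.91)/(1.8146e-06) = 0.1103 Ω
P = I²R = (18.5)² × 0.1103 = 37.7 W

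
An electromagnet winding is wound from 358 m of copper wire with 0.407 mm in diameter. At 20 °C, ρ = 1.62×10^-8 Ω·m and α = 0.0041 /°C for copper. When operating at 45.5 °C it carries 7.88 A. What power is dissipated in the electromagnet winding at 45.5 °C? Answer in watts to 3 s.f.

A = π(d/2)² = π(2.0350e-04 m)² = 1.301e-07 m²
R₍20₎ = ρL/A = (1.62×10^-8)(358)/(1.301e-07) = 44.58 Ω
R₍45.5₎ = R₍20₎(1 + αΔT) = 44.58 × (1 + 0.0041×25.5) = 49.24 Ω
P = I²R = (7.88)² × 49.24 = 3060 W

3060 W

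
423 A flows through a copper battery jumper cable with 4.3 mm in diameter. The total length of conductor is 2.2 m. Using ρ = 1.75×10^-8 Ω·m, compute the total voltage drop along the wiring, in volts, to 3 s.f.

1.12 V

A = π(d/2)² = π(2.1500e-03 m)² = 1.452e-05 m²
R = ρL/A = (1.75×10^-8)(2.2)/(1.452e-05) = 0.002651 Ω
V = IR = 423 × 0.002651 = 1.12 V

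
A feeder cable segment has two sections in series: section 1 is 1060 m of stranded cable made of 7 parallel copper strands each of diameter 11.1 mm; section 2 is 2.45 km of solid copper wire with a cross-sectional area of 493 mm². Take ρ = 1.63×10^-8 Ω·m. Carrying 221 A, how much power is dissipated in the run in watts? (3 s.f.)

Section 1: A_strand = π(5.5500e-03)² = 9.677e-05 m²; R₁ = ρL/(N·A_s) = (1.63×10^-8)(1060)/(7×9.677e-05) = 0.02551 Ω
Section 2: A = 493 mm² = 4.930e-04 m²
R₂ = (1.63×10^-8)(2450)/(4.930e-04) = 0.081 Ω
R = R₁ + R₂ = 0.1065 Ω
P = I²R = (221)² × 0.1065 = 5200 W

5200 W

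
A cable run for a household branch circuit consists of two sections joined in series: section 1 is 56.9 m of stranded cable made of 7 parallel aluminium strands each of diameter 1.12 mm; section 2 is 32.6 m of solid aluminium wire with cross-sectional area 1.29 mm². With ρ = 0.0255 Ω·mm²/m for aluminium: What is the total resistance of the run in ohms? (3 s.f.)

0.855 Ω

ρ = 0.0255 Ω·mm²/m = 2.55×10^-8 Ω·m
Section 1: A_strand = π(5.6000e-04)² = 9.852e-07 m²; R₁ = ρL/(N·A_s) = (2.55×10^-8)(56.9)/(7×9.852e-07) = 0.2104 Ω
Section 2: A = 1.29 mm² = 1.290e-06 m²
R₂ = (2.55×10^-8)(32.6)/(1.290e-06) = 0.6444 Ω
R = R₁ + R₂ = 0.855 Ω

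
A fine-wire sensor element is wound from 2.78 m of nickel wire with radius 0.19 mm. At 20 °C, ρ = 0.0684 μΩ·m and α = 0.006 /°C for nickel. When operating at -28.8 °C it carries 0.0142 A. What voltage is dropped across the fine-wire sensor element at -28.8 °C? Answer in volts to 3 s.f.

ρ = 0.0684 μΩ·m = 6.84×10^-8 Ω·m
A = πr² = π(1.9000e-04 m)² = 1.134e-07 m²
R₍20₎ = ρL/A = (6.84×10^-8)(2.78)/(1.134e-07) = 1.677 Ω
R₍-28.8₎ = R₍20₎(1 + αΔT) = 1.677 × (1 + 0.006×-48.8) = 1.186 Ω
V = IR = 0.0142 × 1.186 = 0.0168 V

0.0168 V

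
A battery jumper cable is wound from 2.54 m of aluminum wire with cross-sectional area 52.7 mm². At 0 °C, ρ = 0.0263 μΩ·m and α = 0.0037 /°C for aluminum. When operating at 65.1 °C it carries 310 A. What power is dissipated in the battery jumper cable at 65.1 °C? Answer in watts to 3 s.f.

151 W

ρ = 0.0263 μΩ·m = 2.63×10^-8 Ω·m
A = 52.7 mm² = 5.270e-05 m²
R₍0₎ = ρL/A = (2.63×10^-8)(2.54)/(5.270e-05) = 0.001268 Ω
R₍65.1₎ = R₍0₎(1 + αΔT) = 0.001268 × (1 + 0.0037×65.1) = 0.001573 Ω
P = I²R = (310)² × 0.001573 = 151 W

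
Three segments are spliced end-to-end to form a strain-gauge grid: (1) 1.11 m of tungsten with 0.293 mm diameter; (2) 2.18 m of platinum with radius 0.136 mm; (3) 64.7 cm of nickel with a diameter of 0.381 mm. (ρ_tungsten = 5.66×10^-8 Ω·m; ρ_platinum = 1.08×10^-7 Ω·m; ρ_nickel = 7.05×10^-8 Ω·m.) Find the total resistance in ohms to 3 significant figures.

5.38 Ω

Seg 1: A = π(d/2)² = π(1.4650e-04 m)² = 6.743e-08 m²
R_1 = (5.66×10^-8)(1.11)/(6.743e-08) = 0.9318 Ω
Seg 2: A = πr² = π(1.3600e-04 m)² = 5.811e-08 m²
R_2 = (1.08×10^-7)(2.18)/(5.811e-08) = 4.052 Ω
Seg 3: A = π(d/2)² = π(1.9050e-04 m)² = 1.140e-07 m²
R_3 = (7.05×10^-8)(0.647)/(1.140e-07) = 0.4001 Ω
R_total = R_1 + R_2 + R_3 = 5.38 Ω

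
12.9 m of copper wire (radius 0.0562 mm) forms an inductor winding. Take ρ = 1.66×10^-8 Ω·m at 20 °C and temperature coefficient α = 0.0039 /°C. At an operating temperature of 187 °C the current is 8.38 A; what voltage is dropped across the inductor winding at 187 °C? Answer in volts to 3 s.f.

299 V

A = πr² = π(5.6200e-05 m)² = 9.923e-09 m²
R₍20₎ = ρL/A = (1.66×10^-8)(12.9)/(9.923e-09) = 21.58 Ω
R₍187₎ = R₍20₎(1 + αΔT) = 21.58 × (1 + 0.0039×167) = 35.64 Ω
V = IR = 8.38 × 35.64 = 299 V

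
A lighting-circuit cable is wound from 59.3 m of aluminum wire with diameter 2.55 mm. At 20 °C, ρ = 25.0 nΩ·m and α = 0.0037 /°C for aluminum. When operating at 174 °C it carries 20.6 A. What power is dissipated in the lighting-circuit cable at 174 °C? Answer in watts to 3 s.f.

193 W

ρ = 25.0 nΩ·m = 2.50×10^-8 Ω·m
A = π(d/2)² = π(1.2750e-03 m)² = 5.107e-06 m²
R₍20₎ = ρL/A = (2.50×10^-8)(59.3)/(5.107e-06) = 0.2903 Ω
R₍174₎ = R₍20₎(1 + αΔT) = 0.2903 × (1 + 0.0037×154) = 0.4557 Ω
P = I²R = (20.6)² × 0.4557 = 193 W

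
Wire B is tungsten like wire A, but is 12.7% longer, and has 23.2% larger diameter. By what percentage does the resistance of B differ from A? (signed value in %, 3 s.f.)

-25.7%

R ∝ L/d², so R_B/R_A = (1 + 12.7/100) × (1 + 23.2/100)⁻²
= 1.127 × 0.6588 = 0.7425
(R_B − R_A)/R_A = 0.7425 − 1 = -25.7%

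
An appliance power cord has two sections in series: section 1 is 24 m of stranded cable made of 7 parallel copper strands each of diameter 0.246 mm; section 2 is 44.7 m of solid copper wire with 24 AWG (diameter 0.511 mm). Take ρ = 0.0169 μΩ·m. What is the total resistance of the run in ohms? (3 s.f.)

4.90 Ω

ρ = 0.0169 μΩ·m = 1.69×10^-8 Ω·m
Section 1: A_strand = π(1.2300e-04)² = 4.753e-08 m²; R₁ = ρL/(N·A_s) = (1.69×10^-8)(24)/(7×4.753e-08) = 1.219 Ω
Section 2: A = π(0.511/2 mm)² = π(2.5550e-04 m)² = 2.051e-07 m²
R₂ = (1.69×10^-8)(44.7)/(2.051e-07) = 3.684 Ω
R = R₁ + R₂ = 4.90 Ω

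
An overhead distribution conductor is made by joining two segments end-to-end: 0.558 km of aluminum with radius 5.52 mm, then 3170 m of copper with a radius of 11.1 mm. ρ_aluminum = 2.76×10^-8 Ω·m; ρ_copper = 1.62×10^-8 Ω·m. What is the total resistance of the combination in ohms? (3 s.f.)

Segment 1: A = πr² = π(5.5200e-03 m)² = 9.573e-05 m²
R₁ = ρL/A = (2.76×10^-8)(558)/(9.573e-05) = 0.1609 Ω
Segment 2: A = πr² = π(1.1100e-02 m)² = 3.871e-04 m²
R₂ = (1.62×10^-8)(3170)/(3.871e-04) = 0.1327 Ω
R = R₁ + R₂ = 0.294 Ω

0.294 Ω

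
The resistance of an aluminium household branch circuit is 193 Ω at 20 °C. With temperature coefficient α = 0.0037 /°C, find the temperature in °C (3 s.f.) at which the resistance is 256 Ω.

R = R₀(1 + α(T − T₀)) ⇒ T = T₀ + (R/R₀ − 1)/α
T = 20 + (256/193 − 1)/0.0037 = 20 + (0.3264)/0.0037 = 108 °C

108 °C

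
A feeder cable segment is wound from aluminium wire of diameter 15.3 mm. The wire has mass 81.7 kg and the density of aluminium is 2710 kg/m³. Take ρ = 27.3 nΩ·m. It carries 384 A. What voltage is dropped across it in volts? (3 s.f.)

ρ = 27.3 nΩ·m = 2.73×10^-8 Ω·m
A = π(d/2)² = π(7.6500e-03 m)² = 1.8385e-04 m²
L = m/(density·A) = 81.7/(2710×1.8385e-04) = 164 m
R = ρL/A = (2.73×10^-8)(164)/(1.8385e-04) = 0.02435 Ω
V = IR = 384 × 0.02435 = 9.35 V

9.35 V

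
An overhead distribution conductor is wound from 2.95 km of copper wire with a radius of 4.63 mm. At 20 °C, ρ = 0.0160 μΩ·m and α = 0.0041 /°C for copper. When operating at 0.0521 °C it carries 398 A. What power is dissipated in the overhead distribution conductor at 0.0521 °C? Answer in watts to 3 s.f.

1.02×10^5 W

ρ = 0.0160 μΩ·m = 1.60×10^-8 Ω·m
A = πr² = π(4.6300e-03 m)² = 6.735e-05 m²
R₍20₎ = ρL/A = (1.60×10^-8)(2950)/(6.735e-05) = 0.7009 Ω
R₍0.0521₎ = R₍20₎(1 + αΔT) = 0.7009 × (1 + 0.0041×-19.9) = 0.6435 Ω
P = I²R = (398)² × 0.6435 = 1.02×10^5 W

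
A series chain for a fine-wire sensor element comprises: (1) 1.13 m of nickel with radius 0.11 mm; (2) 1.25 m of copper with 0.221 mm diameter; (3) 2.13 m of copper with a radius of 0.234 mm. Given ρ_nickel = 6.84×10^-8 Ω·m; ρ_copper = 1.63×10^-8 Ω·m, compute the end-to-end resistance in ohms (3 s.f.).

2.77 Ω

Seg 1: A = πr² = π(1.1000e-04 m)² = 3.801e-08 m²
R_1 = (6.84×10^-8)(1.13)/(3.801e-08) = 2.033 Ω
Seg 2: A = π(d/2)² = π(1.1050e-04 m)² = 3.836e-08 m²
R_2 = (1.63×10^-8)(1.25)/(3.836e-08) = 0.5312 Ω
Seg 3: A = πr² = π(2.3400e-04 m)² = 1.720e-07 m²
R_3 = (1.63×10^-8)(2.13)/(1.720e-07) = 0.2018 Ω
R_total = R_1 + R_2 + R_3 = 2.77 Ω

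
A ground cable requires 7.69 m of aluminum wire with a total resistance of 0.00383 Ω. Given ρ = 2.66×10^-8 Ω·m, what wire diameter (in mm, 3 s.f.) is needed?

8.25 mm

A = ρL/R = (2.66×10^-8)(7.69)/(0.00383) = 5.341e-05 m²
d = 2√(A/π) = 8.246e-03 m = 8.25 mm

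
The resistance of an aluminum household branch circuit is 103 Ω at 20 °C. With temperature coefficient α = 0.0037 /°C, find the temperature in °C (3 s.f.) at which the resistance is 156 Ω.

159 °C

R = R₀(1 + α(T − T₀)) ⇒ T = T₀ + (R/R₀ − 1)/α
T = 20 + (156/103 − 1)/0.0037 = 20 + (0.5146)/0.0037 = 159 °C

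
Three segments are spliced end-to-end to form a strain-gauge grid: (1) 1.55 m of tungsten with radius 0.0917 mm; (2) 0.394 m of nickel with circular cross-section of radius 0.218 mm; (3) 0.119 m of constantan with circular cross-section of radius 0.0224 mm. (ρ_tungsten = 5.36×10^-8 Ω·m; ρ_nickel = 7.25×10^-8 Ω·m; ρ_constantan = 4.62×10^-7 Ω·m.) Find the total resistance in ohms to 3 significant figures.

Seg 1: A = πr² = π(9.1700e-05 m)² = 2.642e-08 m²
R_1 = (5.36×10^-8)(1.55)/(2.642e-08) = 3.145 Ω
Seg 2: A = πr² = π(2.1800e-04 m)² = 1.493e-07 m²
R_2 = (7.25×10^-8)(0.394)/(1.493e-07) = 0.1913 Ω
Seg 3: A = πr² = π(2.2400e-05 m)² = 1.576e-09 m²
R_3 = (4.62×10^-7)(0.119)/(1.576e-09) = 34.88 Ω
R_total = R_1 + R_2 + R_3 = 38.2 Ω

38.2 Ω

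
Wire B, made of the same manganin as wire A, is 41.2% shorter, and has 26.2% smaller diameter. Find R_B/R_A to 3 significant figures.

R ∝ L/d², so R_B/R_A = (1 − 41.2/100) × (1 − 26.2/100)⁻²
= 0.588 × 1.836 = 1.08

1.08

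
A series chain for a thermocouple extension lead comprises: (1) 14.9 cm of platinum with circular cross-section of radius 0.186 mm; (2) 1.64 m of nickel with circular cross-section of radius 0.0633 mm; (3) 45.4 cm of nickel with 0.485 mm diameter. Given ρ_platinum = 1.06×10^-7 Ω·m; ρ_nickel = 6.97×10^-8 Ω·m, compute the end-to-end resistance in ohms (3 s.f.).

Seg 1: A = πr² = π(1.8600e-04 m)² = 1.087e-07 m²
R_1 = (1.06×10^-7)(0.149)/(1.087e-07) = 0.1453 Ω
Seg 2: A = πr² = π(6.3300e-05 m)² = 1.259e-08 m²
R_2 = (6.97×10^-8)(1.64)/(1.259e-08) = 9.081 Ω
Seg 3: A = π(d/2)² = π(2.4250e-04 m)² = 1.847e-07 m²
R_3 = (6.97×10^-8)(0.454)/(1.847e-07) = 0.1713 Ω
R_total = R_1 + R_2 + R_3 = 9.40 Ω

9.40 Ω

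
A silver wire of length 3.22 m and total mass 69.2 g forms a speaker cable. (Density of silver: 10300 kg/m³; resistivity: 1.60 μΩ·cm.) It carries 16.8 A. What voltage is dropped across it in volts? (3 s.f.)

0.415 V

ρ = 1.60 μΩ·cm = 1.60×10^-8 Ω·m
A = m/(density·L) = 0.0692/(10300×3.22) = 2.0865e-06 m²
R = ρL/A = (1.60×10^-8)(3.22)/(2.0865e-06) = 0.02469 Ω
V = IR = 16.8 × 0.02469 = 0.415 V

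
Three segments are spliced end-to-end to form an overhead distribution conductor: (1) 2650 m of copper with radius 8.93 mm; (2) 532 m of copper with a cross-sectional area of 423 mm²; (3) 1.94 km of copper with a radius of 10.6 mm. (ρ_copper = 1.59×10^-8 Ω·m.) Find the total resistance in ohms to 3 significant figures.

0.276 Ω

Seg 1: A = πr² = π(8.9300e-03 m)² = 2.505e-04 m²
R_1 = (1.59×10^-8)(2650)/(2.505e-04) = 0.1682 Ω
Seg 2: A = 423 mm² = 4.230e-04 m²
R_2 = (1.59×10^-8)(532)/(4.230e-04) = 0.02 Ω
Seg 3: A = πr² = π(1.0600e-02 m)² = 3.530e-04 m²
R_3 = (1.59×10^-8)(1940)/(3.530e-04) = 0.08739 Ω
R_total = R_1 + R_2 + R_3 = 0.276 Ω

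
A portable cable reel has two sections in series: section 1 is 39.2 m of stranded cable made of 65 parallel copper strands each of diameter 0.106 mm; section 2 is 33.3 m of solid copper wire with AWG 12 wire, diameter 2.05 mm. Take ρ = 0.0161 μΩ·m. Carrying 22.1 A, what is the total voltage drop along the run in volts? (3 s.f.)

ρ = 0.0161 μΩ·m = 1.61×10^-8 Ω·m
Section 1: A_strand = π(5.3000e-05)² = 8.825e-09 m²; R₁ = ρL/(N·A_s) = (1.61×10^-8)(39.2)/(65×8.825e-09) = 1.1 Ω
Section 2: A = π(2.05/2 mm)² = π(1.0250e-03 m)² = 3.301e-06 m²
R₂ = (1.61×10^-8)(33.3)/(3.301e-06) = 0.1624 Ω
R = R₁ + R₂ = 1.263 Ω
V = IR = 22.1 × 1.263 = 27.9 V

27.9 V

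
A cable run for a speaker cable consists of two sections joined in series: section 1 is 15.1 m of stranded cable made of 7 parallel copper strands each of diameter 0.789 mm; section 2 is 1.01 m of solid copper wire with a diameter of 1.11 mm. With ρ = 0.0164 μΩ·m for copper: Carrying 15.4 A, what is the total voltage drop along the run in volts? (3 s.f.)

ρ = 0.0164 μΩ·m = 1.64×10^-8 Ω·m
Section 1: A_strand = π(3.9450e-04)² = 4.889e-07 m²; R₁ = ρL/(N·A_s) = (1.64×10^-8)(15.1)/(7×4.889e-07) = 0.07236 Ω
Section 2: A = π(d/2)² = π(5.5500e-04 m)² = 9.677e-07 m²
R₂ = (1.64×10^-8)(1.01)/(9.677e-07) = 0.01712 Ω
R = R₁ + R₂ = 0.08947 Ω
V = IR = 15.4 × 0.08947 = 1.38 V

1.38 V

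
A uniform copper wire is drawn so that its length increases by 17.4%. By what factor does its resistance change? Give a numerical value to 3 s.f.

k = 1 + 17.4/100 = 1.174; volume constant ⇒ A' = A/k, so R' = k²R.
Factor = 1.38

1.38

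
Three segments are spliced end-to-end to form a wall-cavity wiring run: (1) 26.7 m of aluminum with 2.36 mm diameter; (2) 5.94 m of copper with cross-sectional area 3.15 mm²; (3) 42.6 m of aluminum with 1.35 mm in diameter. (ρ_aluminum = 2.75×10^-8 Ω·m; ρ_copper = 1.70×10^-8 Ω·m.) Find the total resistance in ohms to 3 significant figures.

1.02 Ω

Seg 1: A = π(d/2)² = π(1.1800e-03 m)² = 4.374e-06 m²
R_1 = (2.75×10^-8)(26.7)/(4.374e-06) = 0.1679 Ω
Seg 2: A = 3.15 mm² = 3.150e-06 m²
R_2 = (1.70×10^-8)(5.94)/(3.150e-06) = 0.03206 Ω
Seg 3: A = π(d/2)² = π(6.7500e-04 m)² = 1.431e-06 m²
R_3 = (2.75×10^-8)(42.6)/(1.431e-06) = 0.8184 Ω
R_total = R_1 + R_2 + R_3 = 1.02 Ω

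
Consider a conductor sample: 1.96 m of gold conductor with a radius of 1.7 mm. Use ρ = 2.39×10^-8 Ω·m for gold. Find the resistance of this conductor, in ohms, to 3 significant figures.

0.00516 Ω

A = πr² = π(1.7000e-03 m)² = 9.079e-06 m²
R = ρL/A = (2.39×10^-8)(1.96 m)/(9.079e-06 m²) = 0.00516 Ω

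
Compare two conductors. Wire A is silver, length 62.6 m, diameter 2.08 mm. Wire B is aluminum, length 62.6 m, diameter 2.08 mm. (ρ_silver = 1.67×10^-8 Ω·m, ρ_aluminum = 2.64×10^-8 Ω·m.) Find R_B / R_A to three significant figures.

1.58

R ∝ ρL/d², so R_B/R_A = (ρ_B/ρ_A)
= (2.64×10^-8/1.67×10^-8) = 1.58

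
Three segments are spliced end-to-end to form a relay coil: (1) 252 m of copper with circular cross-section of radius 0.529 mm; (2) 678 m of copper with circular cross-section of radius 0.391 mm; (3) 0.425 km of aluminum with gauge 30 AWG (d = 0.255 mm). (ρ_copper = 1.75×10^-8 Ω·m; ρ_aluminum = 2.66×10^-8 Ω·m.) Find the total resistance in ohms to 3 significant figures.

251 Ω

Seg 1: A = πr² = π(5.2900e-04 m)² = 8.791e-07 m²
R_1 = (1.75×10^-8)(252)/(8.791e-07) = 5.016 Ω
Seg 2: A = πr² = π(3.9100e-04 m)² = 4.803e-07 m²
R_2 = (1.75×10^-8)(678)/(4.803e-07) = 24.7 Ω
Seg 3: A = π(0.255/2 mm)² = π(1.2750e-04 m)² = 5.107e-08 m²
R_3 = (2.66×10^-8)(425)/(5.107e-08) = 221.4 Ω
R_total = R_1 + R_2 + R_3 = 251 Ω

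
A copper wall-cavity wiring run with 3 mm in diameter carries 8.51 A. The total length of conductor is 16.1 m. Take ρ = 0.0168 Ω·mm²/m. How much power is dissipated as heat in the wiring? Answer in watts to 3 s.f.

ρ = 0.0168 Ω·mm²/m = 1.68×10^-8 Ω·m
A = π(d/2)² = π(1.5000e-03 m)² = 7.069e-06 m²
R = ρL/A = (1.68×10^-8)(16.1)/(7.069e-06) = 0.03827 Ω
P = I²R = (8.51)² × 0.03827 = 2.77 W

2.77 W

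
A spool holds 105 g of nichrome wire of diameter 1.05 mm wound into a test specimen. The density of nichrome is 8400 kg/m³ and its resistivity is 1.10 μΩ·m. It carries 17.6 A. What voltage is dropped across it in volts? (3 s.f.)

ρ = 1.10 μΩ·m = 1.10×10^-6 Ω·m
A = π(d/2)² = π(5.2500e-04 m)² = 8.6590e-07 m²
L = m/(density·A) = 0.105/(8400×8.6590e-07) = 14.44 m
R = ρL/A = (1.10×10^-6)(14.44)/(8.6590e-07) = 18.34 Ω
V = IR = 17.6 × 18.34 = 323 V

323 V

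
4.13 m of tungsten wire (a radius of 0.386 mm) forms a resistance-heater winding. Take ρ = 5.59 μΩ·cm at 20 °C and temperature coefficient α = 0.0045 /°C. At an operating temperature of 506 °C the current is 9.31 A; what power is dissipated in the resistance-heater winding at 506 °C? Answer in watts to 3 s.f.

136 W

ρ = 5.59 μΩ·cm = 5.59×10^-8 Ω·m
A = πr² = π(3.8600e-04 m)² = 4.681e-07 m²
R₍20₎ = ρL/A = (5.59×10^-8)(4.13)/(4.681e-07) = 0.4932 Ω
R₍506₎ = R₍20₎(1 + αΔT) = 0.4932 × (1 + 0.0045×486) = 1.572 Ω
P = I²R = (9.31)² × 1.572 = 136 W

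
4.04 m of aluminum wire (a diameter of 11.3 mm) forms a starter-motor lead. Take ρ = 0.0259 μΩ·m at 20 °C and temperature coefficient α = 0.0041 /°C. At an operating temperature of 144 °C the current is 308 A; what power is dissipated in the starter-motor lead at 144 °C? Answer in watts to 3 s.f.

ρ = 0.0259 μΩ·m = 2.59×10^-8 Ω·m
A = π(d/2)² = π(5.6500e-03 m)² = 1.003e-04 m²
R₍20₎ = ρL/A = (2.59×10^-8)(4.04)/(1.003e-04) = 0.001043 Ω
R₍144₎ = R₍20₎(1 + αΔT) = 0.001043 × (1 + 0.0041×124) = 0.001574 Ω
P = I²R = (308)² × 0.001574 = 149 W

149 W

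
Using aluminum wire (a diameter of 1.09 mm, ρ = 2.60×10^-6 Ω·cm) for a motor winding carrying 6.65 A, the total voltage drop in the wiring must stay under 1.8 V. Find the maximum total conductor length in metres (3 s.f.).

9.71 m

ρ = 2.60×10^-6 Ω·cm = 2.60×10^-8 Ω·m
A = π(d/2)² = π(5.4500e-04 m)² = 9.331e-07 m²
L_max = V_max·A/(1·ρI) = (1.8)(9.331e-07)/(2.60×10^-8×6.65) = 9.71 m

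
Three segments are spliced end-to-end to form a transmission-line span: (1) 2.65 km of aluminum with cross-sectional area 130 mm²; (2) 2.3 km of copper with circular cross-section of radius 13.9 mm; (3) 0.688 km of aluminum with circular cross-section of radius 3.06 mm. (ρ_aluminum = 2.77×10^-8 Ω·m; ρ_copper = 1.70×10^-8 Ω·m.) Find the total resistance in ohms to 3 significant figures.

Seg 1: A = 130 mm² = 1.300e-04 m²
R_1 = (2.77×10^-8)(2650)/(1.300e-04) = 0.5647 Ω
Seg 2: A = πr² = π(1.3900e-02 m)² = 6.070e-04 m²
R_2 = (1.70×10^-8)(2300)/(6.070e-04) = 0.06442 Ω
Seg 3: A = πr² = π(3.0600e-03 m)² = 2.942e-05 m²
R_3 = (2.77×10^-8)(688)/(2.942e-05) = 0.6479 Ω
R_total = R_1 + R_2 + R_3 = 1.28 Ω

1.28 Ω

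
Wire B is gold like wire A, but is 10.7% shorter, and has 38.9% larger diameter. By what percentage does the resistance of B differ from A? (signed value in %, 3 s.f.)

R ∝ L/d², so R_B/R_A = (1 − 10.7/100) × (1 + 38.9/100)⁻²
= 0.893 × 0.5183 = 0.4629
(R_B − R_A)/R_A = 0.4629 − 1 = -53.7%

-53.7%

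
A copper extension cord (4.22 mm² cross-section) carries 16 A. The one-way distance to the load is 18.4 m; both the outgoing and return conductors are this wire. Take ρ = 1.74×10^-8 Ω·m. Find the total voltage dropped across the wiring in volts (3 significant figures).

A = 4.22 mm² = 4.220e-06 m²
Total conductor length (both ways) L = 2 × 18.4 = 36.8 m
R = ρL/A = (1.74×10^-8)(36.8)/(4.220e-06) = 0.1517 Ω
V = IR = 16 × 0.1517 = 2.43 V

2.43 V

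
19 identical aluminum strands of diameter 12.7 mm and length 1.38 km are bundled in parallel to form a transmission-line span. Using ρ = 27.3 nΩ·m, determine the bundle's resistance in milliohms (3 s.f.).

15.7 mΩ

ρ = 27.3 nΩ·m = 2.73×10^-8 Ω·m
A_strand = π(6.3500e-03 m)² = 1.267e-04 m²
R_strand = ρL/A = (2.73×10^-8)(1380)/(1.267e-04) = 0.2974 Ω
R_total = R_strand/N = 0.2974/19 = 15.7 mΩ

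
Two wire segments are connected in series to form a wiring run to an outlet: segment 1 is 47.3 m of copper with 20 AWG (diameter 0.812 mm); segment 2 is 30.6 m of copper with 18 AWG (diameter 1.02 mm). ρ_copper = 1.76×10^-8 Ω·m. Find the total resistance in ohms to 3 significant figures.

Segment 1: A = π(0.812/2 mm)² = π(4.0600e-04 m)² = 5.178e-07 m²
R₁ = ρL/A = (1.76×10^-8)(47.3)/(5.178e-07) = 1.608 Ω
Segment 2: A = π(1.02/2 mm)² = π(5.1000e-04 m)² = 8.171e-07 m²
R₂ = (1.76×10^-8)(30.6)/(8.171e-07) = 0.6591 Ω
R = R₁ + R₂ = 2.27 Ω

2.27 Ω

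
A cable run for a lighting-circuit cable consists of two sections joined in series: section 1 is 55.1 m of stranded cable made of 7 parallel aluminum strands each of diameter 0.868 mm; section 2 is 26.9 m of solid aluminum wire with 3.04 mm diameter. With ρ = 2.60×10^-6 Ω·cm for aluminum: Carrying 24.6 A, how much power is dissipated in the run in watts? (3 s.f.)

268 W

ρ = 2.60×10^-6 Ω·cm = 2.60×10^-8 Ω·m
Section 1: A_strand = π(4.3400e-04)² = 5.917e-07 m²; R₁ = ρL/(N·A_s) = (2.60×10^-8)(55.1)/(7×5.917e-07) = 0.3459 Ω
Section 2: A = π(d/2)² = π(1.5200e-03 m)² = 7.258e-06 m²
R₂ = (2.60×10^-8)(26.9)/(7.258e-06) = 0.09636 Ω
R = R₁ + R₂ = 0.4422 Ω
P = I²R = (24.6)² × 0.4422 = 268 W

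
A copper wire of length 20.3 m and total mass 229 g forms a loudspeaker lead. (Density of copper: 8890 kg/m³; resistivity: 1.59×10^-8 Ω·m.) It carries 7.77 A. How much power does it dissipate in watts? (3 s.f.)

15.4 W

A = m/(density·L) = 0.229/(8890×20.3) = 1.2689e-06 m²
R = ρL/A = (1.59×10^-8)(20.3)/(1.2689e-06) = 0.2544 Ω
P = I²R = (7.77)² × 0.2544 = 15.4 W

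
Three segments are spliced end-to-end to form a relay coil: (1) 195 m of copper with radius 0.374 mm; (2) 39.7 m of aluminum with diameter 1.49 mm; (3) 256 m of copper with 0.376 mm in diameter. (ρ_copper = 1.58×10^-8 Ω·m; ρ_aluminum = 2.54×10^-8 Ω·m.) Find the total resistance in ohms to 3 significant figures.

Seg 1: A = πr² = π(3.7400e-04 m)² = 4.394e-07 m²
R_1 = (1.58×10^-8)(195)/(4.394e-07) = 7.011 Ω
Seg 2: A = π(d/2)² = π(7.4500e-04 m)² = 1.744e-06 m²
R_2 = (2.54×10^-8)(39.7)/(1.744e-06) = 0.5783 Ω
Seg 3: A = π(d/2)² = π(1.8800e-04 m)² = 1.110e-07 m²
R_3 = (1.58×10^-8)(256)/(1.110e-07) = 36.43 Ω
R_total = R_1 + R_2 + R_3 = 44.0 Ω

44.0 Ω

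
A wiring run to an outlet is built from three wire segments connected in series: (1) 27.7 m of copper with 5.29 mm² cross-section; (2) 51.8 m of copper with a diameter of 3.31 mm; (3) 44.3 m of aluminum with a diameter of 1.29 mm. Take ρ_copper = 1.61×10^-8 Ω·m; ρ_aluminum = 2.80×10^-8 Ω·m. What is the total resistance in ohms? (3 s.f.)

1.13 Ω

Seg 1: A = 5.29 mm² = 5.290e-06 m²
R_1 = (1.61×10^-8)(27.7)/(5.290e-06) = 0.0843 Ω
Seg 2: A = π(d/2)² = π(1.6550e-03 m)² = 8.605e-06 m²
R_2 = (1.61×10^-8)(51.8)/(8.605e-06) = 0.09692 Ω
Seg 3: A = π(d/2)² = π(6.4500e-04 m)² = 1.307e-06 m²
R_3 = (2.80×10^-8)(44.3)/(1.307e-06) = 0.9491 Ω
R_total = R_1 + R_2 + R_3 = 1.13 Ω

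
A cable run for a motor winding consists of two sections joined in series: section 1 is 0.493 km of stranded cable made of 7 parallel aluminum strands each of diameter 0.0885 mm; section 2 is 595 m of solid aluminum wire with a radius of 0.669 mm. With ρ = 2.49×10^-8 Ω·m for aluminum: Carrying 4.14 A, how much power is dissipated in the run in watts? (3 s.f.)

Section 1: A_strand = π(4.4250e-05)² = 6.151e-09 m²; R₁ = ρL/(N·A_s) = (2.49×10^-8)(493)/(7×6.151e-09) = 285.1 Ω
Section 2: A = πr² = π(6.6900e-04 m)² = 1.406e-06 m²
R₂ = (2.49×10^-8)(595)/(1.406e-06) = 10.54 Ω
R = R₁ + R₂ = 295.6 Ω
P = I²R = (4.14)² × 295.6 = 5070 W

5070 W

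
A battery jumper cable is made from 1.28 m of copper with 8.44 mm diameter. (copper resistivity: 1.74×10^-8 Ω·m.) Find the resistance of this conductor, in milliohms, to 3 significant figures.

0.398 mΩ

A = π(d/2)² = π(4.2200e-03 m)² = 5.595e-05 m²
R = ρL/A = (1.74×10^-8)(1.28 m)/(5.595e-05 m²) = 0.398 mΩ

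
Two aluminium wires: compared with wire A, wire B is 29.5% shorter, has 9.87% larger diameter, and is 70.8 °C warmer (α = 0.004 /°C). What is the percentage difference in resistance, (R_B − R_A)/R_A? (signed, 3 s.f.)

R ∝ ρL/d² with ρ ∝ (1+αΔT), so R_B/R_A = (1 − 29.5/100) × (1 + 9.87/100)⁻² × (1 + 0.004×70.8)
= 0.705 × 0.8284 × 1.283 = 0.7494
(R_B − R_A)/R_A = 0.7494 − 1 = -25.1%

-25.1%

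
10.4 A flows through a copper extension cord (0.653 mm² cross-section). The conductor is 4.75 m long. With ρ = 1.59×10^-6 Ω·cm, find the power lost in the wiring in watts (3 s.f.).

12.5 W

ρ = 1.59×10^-6 Ω·cm = 1.59×10^-8 Ω·m
A = 0.653 mm² = 6.530e-07 m²
R = ρL/A = (1.59×10^-8)(4.75)/(6.530e-07) = 0.1157 Ω
P = I²R = (10.4)² × 0.1157 = 12.5 W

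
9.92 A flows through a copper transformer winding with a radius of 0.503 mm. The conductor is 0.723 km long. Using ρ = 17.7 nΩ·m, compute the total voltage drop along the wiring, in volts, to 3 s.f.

ρ = 17.7 nΩ·m = 1.77×10^-8 Ω·m
A = πr² = π(5.0300e-04 m)² = 7.949e-07 m²
R = ρL/A = (1.77×10^-8)(723)/(7.949e-07) = 16.1 Ω
V = IR = 9.92 × 16.1 = 160 V

160 V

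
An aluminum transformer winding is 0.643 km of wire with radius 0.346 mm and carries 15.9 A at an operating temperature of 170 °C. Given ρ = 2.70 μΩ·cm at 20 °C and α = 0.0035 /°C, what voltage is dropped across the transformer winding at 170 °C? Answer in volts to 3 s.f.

1120 V

ρ = 2.70 μΩ·cm = 2.70×10^-8 Ω·m
A = πr² = π(3.4600e-04 m)² = 3.761e-07 m²
R₍20₎ = ρL/A = (2.70×10^-8)(643)/(3.761e-07) = 46.16 Ω
R₍170₎ = R₍20₎(1 + αΔT) = 46.16 × (1 + 0.0035×150) = 70.4 Ω
V = IR = 15.9 × 70.4 = 1120 V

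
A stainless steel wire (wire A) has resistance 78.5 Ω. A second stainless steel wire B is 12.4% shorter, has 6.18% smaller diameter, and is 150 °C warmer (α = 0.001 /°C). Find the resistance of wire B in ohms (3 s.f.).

R ∝ ρL/d² with ρ ∝ (1+αΔT), so R_B/R_A = (1 − 12.4/100) × (1 − 6.18/100)⁻² × (1 + 0.001×150)
= 0.876 × 1.136 × 1.15 = 1.145
R_B = 1.145 × 78.5 = 89.8 Ω

89.8 Ω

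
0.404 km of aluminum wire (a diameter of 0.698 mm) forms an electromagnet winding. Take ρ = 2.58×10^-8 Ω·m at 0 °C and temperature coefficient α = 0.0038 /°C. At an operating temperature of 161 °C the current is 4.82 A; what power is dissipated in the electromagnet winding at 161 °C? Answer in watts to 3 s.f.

1020 W

A = π(d/2)² = π(3.4900e-04 m)² = 3.826e-07 m²
R₍0₎ = ρL/A = (2.58×10^-8)(404)/(3.826e-07) = 27.24 Ω
R₍161₎ = R₍0₎(1 + αΔT) = 27.24 × (1 + 0.0038×161) = 43.9 Ω
P = I²R = (4.82)² × 43.9 = 1020 W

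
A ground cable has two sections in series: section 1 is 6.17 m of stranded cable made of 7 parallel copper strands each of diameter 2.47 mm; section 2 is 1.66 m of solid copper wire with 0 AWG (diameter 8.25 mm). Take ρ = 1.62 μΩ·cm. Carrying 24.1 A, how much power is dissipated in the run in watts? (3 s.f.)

2.02 W

ρ = 1.62 μΩ·cm = 1.62×10^-8 Ω·m
Section 1: A_strand = π(1.2350e-03)² = 4.792e-06 m²; R₁ = ρL/(N·A_s) = (1.62×10^-8)(6.17)/(7×4.792e-06) = 0.00298 Ω
Section 2: A = π(8.25/2 mm)² = π(4.1250e-03 m)² = 5.346e-05 m²
R₂ = (1.62×10^-8)(1.66)/(5.346e-05) = 5.031×10^-4 Ω
R = R₁ + R₂ = 0.003483 Ω
P = I²R = (24.1)² × 0.003483 = 2.02 W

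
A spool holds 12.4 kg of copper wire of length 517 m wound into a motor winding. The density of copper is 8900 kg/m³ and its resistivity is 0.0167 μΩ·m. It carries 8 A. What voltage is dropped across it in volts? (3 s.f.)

ρ = 0.0167 μΩ·m = 1.67×10^-8 Ω·m
A = m/(density·L) = 12.4/(8900×517) = 2.6949e-06 m²
R = ρL/A = (1.67×10^-8)(517)/(2.6949e-06) = 3.204 Ω
V = IR = 8 × 3.204 = 25.6 V

25.6 V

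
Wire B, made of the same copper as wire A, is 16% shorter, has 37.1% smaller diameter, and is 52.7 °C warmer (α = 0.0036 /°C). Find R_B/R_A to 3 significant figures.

2.53

R ∝ ρL/d² with ρ ∝ (1+αΔT), so R_B/R_A = (1 − 16/100) × (1 − 37.1/100)⁻² × (1 + 0.0036×52.7)
= 0.84 × 2.527 × 1.19 = 2.53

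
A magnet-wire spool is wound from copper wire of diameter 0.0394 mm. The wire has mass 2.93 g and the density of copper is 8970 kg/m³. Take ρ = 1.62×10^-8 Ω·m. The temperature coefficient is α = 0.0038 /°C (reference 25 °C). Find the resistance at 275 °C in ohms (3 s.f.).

6940 Ω

A = π(d/2)² = π(1.9700e-05 m)² = 1.2192e-09 m²
L = m/(density·A) = 0.00293/(8970×1.2192e-09) = 267.9 m
R = ρL/A = (1.62×10^-8)(267.9)/(1.2192e-09) = 3560 Ω
R(275 °C) = 3560 × (1 + 0.0038×250) = 6940 Ω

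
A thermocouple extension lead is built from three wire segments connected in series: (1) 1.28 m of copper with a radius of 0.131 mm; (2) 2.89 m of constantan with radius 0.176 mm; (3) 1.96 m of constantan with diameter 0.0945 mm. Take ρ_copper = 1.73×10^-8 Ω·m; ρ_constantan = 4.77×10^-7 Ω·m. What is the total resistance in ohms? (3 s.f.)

148 Ω

Seg 1: A = πr² = π(1.3100e-04 m)² = 5.391e-08 m²
R_1 = (1.73×10^-8)(1.28)/(5.391e-08) = 0.4107 Ω
Seg 2: A = πr² = π(1.7600e-04 m)² = 9.731e-08 m²
R_2 = (4.77×10^-7)(2.89)/(9.731e-08) = 14.17 Ω
Seg 3: A = π(d/2)² = π(4.7250e-05 m)² = 7.014e-09 m²
R_3 = (4.77×10^-7)(1.96)/(7.014e-09) = 133.3 Ω
R_total = R_1 + R_2 + R_3 = 148 Ω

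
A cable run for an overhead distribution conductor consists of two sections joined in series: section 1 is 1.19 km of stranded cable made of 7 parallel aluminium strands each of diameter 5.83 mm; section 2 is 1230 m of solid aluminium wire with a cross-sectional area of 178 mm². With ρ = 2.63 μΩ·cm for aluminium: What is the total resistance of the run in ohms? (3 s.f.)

ρ = 2.63 μΩ·cm = 2.63×10^-8 Ω·m
Section 1: A_strand = π(2.9150e-03)² = 2.669e-05 m²; R₁ = ρL/(N·A_s) = (2.63×10^-8)(1190)/(7×2.669e-05) = 0.1675 Ω
Section 2: A = 178 mm² = 1.780e-04 m²
R₂ = (2.63×10^-8)(1230)/(1.780e-04) = 0.1817 Ω
R = R₁ + R₂ = 0.349 Ω

0.349 Ω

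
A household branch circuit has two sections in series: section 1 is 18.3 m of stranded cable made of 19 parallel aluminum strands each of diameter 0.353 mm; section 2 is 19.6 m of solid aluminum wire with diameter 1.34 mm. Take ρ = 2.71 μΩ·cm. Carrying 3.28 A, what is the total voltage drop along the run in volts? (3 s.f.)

2.11 V

ρ = 2.71 μΩ·cm = 2.71×10^-8 Ω·m
Section 1: A_strand = π(1.7650e-04)² = 9.787e-08 m²; R₁ = ρL/(N·A_s) = (2.71×10^-8)(18.3)/(19×9.787e-08) = 0.2667 Ω
Section 2: A = π(d/2)² = π(6.7000e-04 m)² = 1.410e-06 m²
R₂ = (2.71×10^-8)(19.6)/(1.410e-06) = 0.3766 Ω
R = R₁ + R₂ = 0.6433 Ω
V = IR = 3.28 × 0.6433 = 2.11 V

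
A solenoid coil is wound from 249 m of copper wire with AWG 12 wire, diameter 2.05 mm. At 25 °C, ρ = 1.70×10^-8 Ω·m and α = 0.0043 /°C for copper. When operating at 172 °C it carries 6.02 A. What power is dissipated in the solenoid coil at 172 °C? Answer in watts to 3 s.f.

75.9 W

A = π(2.05/2 mm)² = π(1.0250e-03 m)² = 3.301e-06 m²
R₍25₎ = ρL/A = (1.70×10^-8)(249)/(3.301e-06) = 1.282 Ω
R₍172₎ = R₍25₎(1 + αΔT) = 1.282 × (1 + 0.0043×147) = 2.093 Ω
P = I²R = (6.02)² × 2.093 = 75.9 W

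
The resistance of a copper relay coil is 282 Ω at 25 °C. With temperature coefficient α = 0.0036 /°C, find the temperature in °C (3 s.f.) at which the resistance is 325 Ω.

R = R₀(1 + α(T − T₀)) ⇒ T = T₀ + (R/R₀ − 1)/α
T = 25 + (325/282 − 1)/0.0036 = 25 + (0.1525)/0.0036 = 67.4 °C

67.4 °C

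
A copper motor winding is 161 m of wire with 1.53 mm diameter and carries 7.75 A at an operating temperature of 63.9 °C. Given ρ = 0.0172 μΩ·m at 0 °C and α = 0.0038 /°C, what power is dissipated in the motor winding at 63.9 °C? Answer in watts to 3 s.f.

ρ = 0.0172 μΩ·m = 1.72×10^-8 Ω·m
A = π(d/2)² = π(7.6500e-04 m)² = 1.839e-06 m²
R₍0₎ = ρL/A = (1.72×10^-8)(161)/(1.839e-06) = 1.506 Ω
R₍63.9₎ = R₍0₎(1 + αΔT) = 1.506 × (1 + 0.0038×63.9) = 1.872 Ω
P = I²R = (7.75)² × 1.872 = 112 W

112 W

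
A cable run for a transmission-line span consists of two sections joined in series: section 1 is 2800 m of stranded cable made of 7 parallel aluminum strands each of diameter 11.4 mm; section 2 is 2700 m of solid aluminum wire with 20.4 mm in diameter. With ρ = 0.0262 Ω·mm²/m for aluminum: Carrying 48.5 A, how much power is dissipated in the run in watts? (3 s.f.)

ρ = 0.0262 Ω·mm²/m = 2.62×10^-8 Ω·m
Section 1: A_strand = π(5.7000e-03)² = 1.021e-04 m²; R₁ = ρL/(N·A_s) = (2.62×10^-8)(2800)/(7×1.021e-04) = 0.1027 Ω
Section 2: A = π(d/2)² = π(1.0200e-02 m)² = 3.269e-04 m²
R₂ = (2.62×10^-8)(2700)/(3.269e-04) = 0.2164 Ω
R = R₁ + R₂ = 0.3191 Ω
P = I²R = (48.5)² × 0.3191 = 751 W

751 W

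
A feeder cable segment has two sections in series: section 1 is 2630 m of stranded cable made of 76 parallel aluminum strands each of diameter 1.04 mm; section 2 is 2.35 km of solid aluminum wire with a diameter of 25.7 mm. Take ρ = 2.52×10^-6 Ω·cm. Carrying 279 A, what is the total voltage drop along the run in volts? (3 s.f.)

ρ = 2.52×10^-6 Ω·cm = 2.52×10^-8 Ω·m
Section 1: A_strand = π(5.2000e-04)² = 8.495e-07 m²; R₁ = ρL/(N·A_s) = (2.52×10^-8)(2630)/(76×8.495e-07) = 1.027 Ω
Section 2: A = π(d/2)² = π(1.2850e-02 m)² = 5.187e-04 m²
R₂ = (2.52×10^-8)(2350)/(5.187e-04) = 0.1142 Ω
R = R₁ + R₂ = 1.141 Ω
V = IR = 279 × 1.141 = 318 V

318 V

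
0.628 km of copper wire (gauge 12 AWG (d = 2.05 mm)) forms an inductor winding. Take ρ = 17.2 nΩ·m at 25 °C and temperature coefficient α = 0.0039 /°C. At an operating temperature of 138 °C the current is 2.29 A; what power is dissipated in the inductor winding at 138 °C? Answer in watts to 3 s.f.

ρ = 17.2 nΩ·m = 1.72×10^-8 Ω·m
A = π(2.05/2 mm)² = π(1.0250e-03 m)² = 3.301e-06 m²
R₍25₎ = ρL/A = (1.72×10^-8)(628)/(3.301e-06) = 3.273 Ω
R₍138₎ = R₍25₎(1 + αΔT) = 3.273 × (1 + 0.0039×113) = 4.715 Ω
P = I²R = (2.29)² × 4.715 = 24.7 W

24.7 W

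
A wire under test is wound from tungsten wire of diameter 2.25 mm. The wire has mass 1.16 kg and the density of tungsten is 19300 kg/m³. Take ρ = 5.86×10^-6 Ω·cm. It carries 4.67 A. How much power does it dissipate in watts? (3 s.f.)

4.86 W

ρ = 5.86×10^-6 Ω·cm = 5.86×10^-8 Ω·m
A = π(d/2)² = π(1.1250e-03 m)² = 3.9761e-06 m²
L = m/(density·A) = 1.16/(19300×3.9761e-06) = 15.12 m
R = ρL/A = (5.86×10^-8)(15.12)/(3.9761e-06) = 0.2228 Ω
P = I²R = (4.67)² × 0.2228 = 4.86 W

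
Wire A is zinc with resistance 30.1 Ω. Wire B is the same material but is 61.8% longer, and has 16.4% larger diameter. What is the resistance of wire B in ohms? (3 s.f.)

35.9 Ω

R ∝ L/d², so R_B/R_A = (1 + 61.8/100) × (1 + 16.4/100)⁻²
= 1.618 × 0.7381 = 1.194
R_B = 1.194 × 30.1 = 35.9 Ω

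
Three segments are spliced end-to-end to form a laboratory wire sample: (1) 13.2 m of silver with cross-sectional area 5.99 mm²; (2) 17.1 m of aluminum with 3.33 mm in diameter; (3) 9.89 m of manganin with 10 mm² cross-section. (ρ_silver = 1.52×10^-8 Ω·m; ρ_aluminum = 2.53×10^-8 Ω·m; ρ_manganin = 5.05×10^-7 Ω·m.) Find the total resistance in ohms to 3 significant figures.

0.583 Ω

Seg 1: A = 5.99 mm² = 5.990e-06 m²
R_1 = (1.52×10^-8)(13.2)/(5.990e-06) = 0.0335 Ω
Seg 2: A = π(d/2)² = π(1.6650e-03 m)² = 8.709e-06 m²
R_2 = (2.53×10^-8)(17.1)/(8.709e-06) = 0.04968 Ω
Seg 3: A = 10 mm² = 1.000e-05 m²
R_3 = (5.05×10^-7)(9.89)/(1.000e-05) = 0.4994 Ω
R_total = R_1 + R_2 + R_3 = 0.583 Ω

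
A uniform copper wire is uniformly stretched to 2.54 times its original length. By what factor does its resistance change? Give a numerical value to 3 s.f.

Volume constant ⇒ A' = A/k with k = 2.54. R' = ρ(kL)/(A/k) = k²R.
Factor = 6.45

6.45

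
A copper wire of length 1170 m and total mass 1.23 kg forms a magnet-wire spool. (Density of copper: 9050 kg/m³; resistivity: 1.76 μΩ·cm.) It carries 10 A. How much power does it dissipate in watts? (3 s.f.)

17700 W

ρ = 1.76 μΩ·cm = 1.76×10^-8 Ω·m
A = m/(density·L) = 1.23/(9050×1170) = 1.1616e-07 m²
R = ρL/A = (1.76×10^-8)(1170)/(1.1616e-07) = 177.3 Ω
P = I²R = (10)² × 177.3 = 17700 W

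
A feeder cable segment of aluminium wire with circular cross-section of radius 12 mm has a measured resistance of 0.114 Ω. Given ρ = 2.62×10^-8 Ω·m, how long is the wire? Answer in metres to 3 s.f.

A = πr² = π(1.2000e-02 m)² = 4.524e-04 m²
L = RA/ρ = (0.114)(4.524e-04)/(2.62×10^-8) = 1970 m

1970 m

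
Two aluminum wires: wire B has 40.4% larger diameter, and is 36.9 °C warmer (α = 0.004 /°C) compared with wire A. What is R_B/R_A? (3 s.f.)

R ∝ ρL/d² with ρ ∝ (1+αΔT), so R_B/R_A = (1 + 40.4/100)⁻² × (1 + 0.004×36.9)
= 0.5073 × 1.148 = 0.582

0.582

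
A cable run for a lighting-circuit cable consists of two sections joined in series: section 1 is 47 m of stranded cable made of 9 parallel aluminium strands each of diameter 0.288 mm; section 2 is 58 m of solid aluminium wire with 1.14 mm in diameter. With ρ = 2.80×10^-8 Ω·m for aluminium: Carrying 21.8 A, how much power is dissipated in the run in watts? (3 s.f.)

Section 1: A_strand = π(1.4400e-04)² = 6.514e-08 m²; R₁ = ρL/(N·A_s) = (2.80×10^-8)(47)/(9×6.514e-08) = 2.245 Ω
Section 2: A = π(d/2)² = π(5.7000e-04 m)² = 1.021e-06 m²
R₂ = (2.80×10^-8)(58)/(1.021e-06) = 1.591 Ω
R = R₁ + R₂ = 3.836 Ω
P = I²R = (21.8)² × 3.836 = 1820 W

1820 W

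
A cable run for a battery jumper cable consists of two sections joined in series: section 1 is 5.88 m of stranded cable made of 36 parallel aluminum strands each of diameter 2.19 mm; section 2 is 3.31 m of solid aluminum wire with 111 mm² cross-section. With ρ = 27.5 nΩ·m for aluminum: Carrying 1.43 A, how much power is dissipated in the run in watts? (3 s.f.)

ρ = 27.5 nΩ·m = 2.75×10^-8 Ω·m
Section 1: A_strand = π(1.0950e-03)² = 3.767e-06 m²; R₁ = ρL/(N·A_s) = (2.75×10^-8)(5.88)/(36×3.767e-06) = 0.001192 Ω
Section 2: A = 111 mm² = 1.110e-04 m²
R₂ = (2.75×10^-8)(3.31)/(1.110e-04) = 8.200×10^-4 Ω
R = R₁ + R₂ = 0.002012 Ω
P = I²R = (1.43)² × 0.002012 = 0.00412 W

0.00412 W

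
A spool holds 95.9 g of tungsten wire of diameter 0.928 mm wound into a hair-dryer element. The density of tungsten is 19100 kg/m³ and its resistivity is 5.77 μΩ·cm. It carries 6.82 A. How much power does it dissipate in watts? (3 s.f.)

ρ = 5.77 μΩ·cm = 5.77×10^-8 Ω·m
A = π(d/2)² = π(4.6400e-04 m)² = 6.7637e-07 m²
L = m/(density·A) = 0.0959/(19100×6.7637e-07) = 7.423 m
R = ρL/A = (5.77×10^-8)(7.423)/(6.7637e-07) = 0.6333 Ω
P = I²R = (6.82)² × 0.6333 = 29.5 W

29.5 W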